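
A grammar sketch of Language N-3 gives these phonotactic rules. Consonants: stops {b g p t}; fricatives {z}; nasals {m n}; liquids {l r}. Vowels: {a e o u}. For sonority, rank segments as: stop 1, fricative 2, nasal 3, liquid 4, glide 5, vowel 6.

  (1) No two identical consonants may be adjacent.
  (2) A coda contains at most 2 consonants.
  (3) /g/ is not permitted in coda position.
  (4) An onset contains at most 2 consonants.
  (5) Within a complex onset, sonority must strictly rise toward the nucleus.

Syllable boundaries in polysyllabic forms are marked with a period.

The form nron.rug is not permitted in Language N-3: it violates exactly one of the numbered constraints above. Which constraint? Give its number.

3

nron.rug: syllable 2 coda contains /g/.
This is a violation of constraint 3: "/g/ is not permitted in coda position."
The remaining constraints (1, 2, 4, 5) are satisfied.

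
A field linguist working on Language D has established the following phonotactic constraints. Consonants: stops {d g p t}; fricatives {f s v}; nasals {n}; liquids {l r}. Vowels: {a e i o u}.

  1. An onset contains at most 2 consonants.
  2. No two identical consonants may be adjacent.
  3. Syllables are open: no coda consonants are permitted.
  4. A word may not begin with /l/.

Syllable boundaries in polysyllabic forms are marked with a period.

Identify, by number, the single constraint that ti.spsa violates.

1

ti.spsa: syllable 2 onset /sps/ has 3 consonants (> 2).
This is a violation of constraint 1: "An onset contains at most 2 consonants."
The remaining constraints (2, 3, 4) are satisfied.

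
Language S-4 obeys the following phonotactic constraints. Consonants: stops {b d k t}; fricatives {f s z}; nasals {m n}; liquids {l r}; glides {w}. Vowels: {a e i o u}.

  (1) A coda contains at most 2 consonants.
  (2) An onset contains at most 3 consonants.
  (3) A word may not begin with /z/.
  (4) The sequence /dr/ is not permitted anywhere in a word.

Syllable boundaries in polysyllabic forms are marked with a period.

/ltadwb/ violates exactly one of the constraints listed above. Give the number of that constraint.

1

/ltadwb/: syllable 1 coda /dwb/ has 3 consonants (> 2).
This is a violation of constraint 1: "A coda contains at most 2 consonants."
The remaining constraints (2, 3, 4) are satisfied.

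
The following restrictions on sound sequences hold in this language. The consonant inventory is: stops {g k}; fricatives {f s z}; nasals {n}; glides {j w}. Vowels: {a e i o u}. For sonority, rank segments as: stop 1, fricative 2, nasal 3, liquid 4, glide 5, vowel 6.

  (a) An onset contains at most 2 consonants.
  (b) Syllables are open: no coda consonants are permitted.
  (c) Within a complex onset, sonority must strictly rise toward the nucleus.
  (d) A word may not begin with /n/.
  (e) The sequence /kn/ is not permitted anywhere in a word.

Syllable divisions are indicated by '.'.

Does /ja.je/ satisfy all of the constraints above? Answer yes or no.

/ja.je/ — σ1 onset /j/, coda /∅/ ok; σ2 onset /j/, coda /∅/ ok → phonotactically legal

yes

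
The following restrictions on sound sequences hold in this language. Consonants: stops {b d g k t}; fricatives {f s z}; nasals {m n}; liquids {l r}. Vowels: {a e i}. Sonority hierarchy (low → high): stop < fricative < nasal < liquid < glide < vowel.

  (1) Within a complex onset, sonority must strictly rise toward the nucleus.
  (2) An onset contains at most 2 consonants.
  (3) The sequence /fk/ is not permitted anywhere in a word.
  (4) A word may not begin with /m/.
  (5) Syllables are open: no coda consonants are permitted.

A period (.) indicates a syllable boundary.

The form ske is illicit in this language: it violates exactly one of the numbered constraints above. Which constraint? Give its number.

1

ske: syllable 1 onset /sk/: /s/ (fricative, 2) → /k/ (stop, 1) does not rise.
This is a violation of constraint 1: "Within a complex onset, sonority must strictly rise toward the nucleus."
The remaining constraints (2, 3, 4, 5) are satisfied.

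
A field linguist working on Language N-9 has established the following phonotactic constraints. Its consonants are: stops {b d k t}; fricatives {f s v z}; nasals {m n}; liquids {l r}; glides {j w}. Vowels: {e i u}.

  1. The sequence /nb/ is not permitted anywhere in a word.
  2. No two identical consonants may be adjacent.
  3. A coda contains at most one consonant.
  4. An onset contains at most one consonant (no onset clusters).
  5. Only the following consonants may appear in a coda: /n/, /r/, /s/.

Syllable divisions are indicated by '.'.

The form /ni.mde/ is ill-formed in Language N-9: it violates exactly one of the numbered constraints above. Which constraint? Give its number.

4

/ni.mde/: syllable 2 onset /md/ has 2 consonants (> 1).
This is a violation of constraint 4: "An onset contains at most one consonant (no onset clusters)."
The remaining constraints (1, 2, 3, 5) are satisfied.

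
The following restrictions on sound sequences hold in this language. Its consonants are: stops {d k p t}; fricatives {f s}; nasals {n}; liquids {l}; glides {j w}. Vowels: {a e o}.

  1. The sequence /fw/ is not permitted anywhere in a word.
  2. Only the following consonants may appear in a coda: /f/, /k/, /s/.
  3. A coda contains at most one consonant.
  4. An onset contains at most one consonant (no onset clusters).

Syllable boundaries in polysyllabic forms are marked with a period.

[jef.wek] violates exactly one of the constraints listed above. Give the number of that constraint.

[jef.wek]: contains banned sequence /fw/.
This is a violation of constraint 1: "The sequence /fw/ is not permitted anywhere in a word."
The remaining constraints (2, 3, 4) are satisfied.

1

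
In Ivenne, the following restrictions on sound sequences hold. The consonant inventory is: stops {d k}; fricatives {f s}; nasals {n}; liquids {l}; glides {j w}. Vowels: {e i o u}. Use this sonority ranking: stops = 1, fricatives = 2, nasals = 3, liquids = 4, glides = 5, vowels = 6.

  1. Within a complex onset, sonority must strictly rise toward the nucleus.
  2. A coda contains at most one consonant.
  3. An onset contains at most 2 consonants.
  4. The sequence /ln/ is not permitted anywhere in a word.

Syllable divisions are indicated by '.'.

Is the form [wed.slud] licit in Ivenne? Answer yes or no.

yes

[wed.slud] — σ1 onset /w/, coda /d/ ok; σ2 onset /sl/ (2→4 rises), coda /d/ ok → licit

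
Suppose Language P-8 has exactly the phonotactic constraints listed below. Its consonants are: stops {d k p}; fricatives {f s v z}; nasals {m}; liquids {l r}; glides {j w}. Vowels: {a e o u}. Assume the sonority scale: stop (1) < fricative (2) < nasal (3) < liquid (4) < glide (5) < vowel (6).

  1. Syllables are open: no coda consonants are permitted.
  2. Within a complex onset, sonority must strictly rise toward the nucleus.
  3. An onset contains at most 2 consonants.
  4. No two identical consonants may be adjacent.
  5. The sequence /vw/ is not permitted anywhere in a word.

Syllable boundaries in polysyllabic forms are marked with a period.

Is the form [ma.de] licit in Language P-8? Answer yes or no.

[ma.de] — σ1 onset /m/, coda /∅/ ok; σ2 onset /d/, coda /∅/ ok → licit

yes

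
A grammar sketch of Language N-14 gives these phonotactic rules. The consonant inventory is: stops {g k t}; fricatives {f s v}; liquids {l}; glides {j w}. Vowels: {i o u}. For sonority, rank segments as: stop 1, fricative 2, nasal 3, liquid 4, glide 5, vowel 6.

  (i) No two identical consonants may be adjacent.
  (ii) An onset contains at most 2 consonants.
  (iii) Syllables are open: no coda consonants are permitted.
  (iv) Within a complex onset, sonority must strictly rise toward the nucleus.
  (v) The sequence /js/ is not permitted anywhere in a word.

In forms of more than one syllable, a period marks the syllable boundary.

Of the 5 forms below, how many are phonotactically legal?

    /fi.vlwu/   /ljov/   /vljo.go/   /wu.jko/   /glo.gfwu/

0

/fi.vlwu/ — violates constraint (ii): syllable 2 onset /vlw/ has 3 consonants (> 2) → phonotactically illegal
/ljov/ — violates constraint (iii): syllable 1 coda /v/ has 1 consonant (> 0) → phonotactically illegal
/vljo.go/ — violates constraint (ii): syllable 1 onset /vlj/ has 3 consonants (> 2) → phonotactically illegal
/wu.jko/ — violates constraint (iv): syllable 2 onset /jk/: /j/ (glide, 5) → /k/ (stop, 1) does not rise → phonotactically illegal
/glo.gfwu/ — violates constraint (ii): syllable 2 onset /gfw/ has 3 consonants (> 2) → phonotactically illegal
No form is phonotactically legal → 0.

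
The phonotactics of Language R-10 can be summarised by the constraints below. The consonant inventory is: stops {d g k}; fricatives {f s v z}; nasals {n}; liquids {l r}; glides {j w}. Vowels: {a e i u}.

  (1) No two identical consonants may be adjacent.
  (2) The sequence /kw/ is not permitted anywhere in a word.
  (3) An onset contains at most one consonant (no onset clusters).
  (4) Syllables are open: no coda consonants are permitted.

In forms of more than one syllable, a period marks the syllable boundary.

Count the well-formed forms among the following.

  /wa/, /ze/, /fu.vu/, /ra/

/wa/ — σ1 onset /w/, coda /∅/ ok → well-formed
/ze/ — σ1 onset /z/, coda /∅/ ok → well-formed
/fu.vu/ — σ1 onset /f/, coda /∅/ ok; σ2 onset /v/, coda /∅/ ok → well-formed
/ra/ — σ1 onset /r/, coda /∅/ ok → well-formed
Well-formed: /wa/, /ze/, /fu.vu/, /ra/ → 4.

4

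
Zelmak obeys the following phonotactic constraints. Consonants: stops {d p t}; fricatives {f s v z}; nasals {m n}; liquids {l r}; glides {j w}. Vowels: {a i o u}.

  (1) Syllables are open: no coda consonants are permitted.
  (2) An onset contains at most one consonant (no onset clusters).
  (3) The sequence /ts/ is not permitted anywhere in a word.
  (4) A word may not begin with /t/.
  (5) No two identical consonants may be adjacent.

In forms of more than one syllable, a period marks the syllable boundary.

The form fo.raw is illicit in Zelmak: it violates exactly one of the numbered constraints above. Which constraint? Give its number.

1

fo.raw: syllable 2 coda /w/ has 1 consonant (> 0).
This is a violation of constraint 1: "Syllables are open: no coda consonants are permitted."
The remaining constraints (2, 3, 4, 5) are satisfied.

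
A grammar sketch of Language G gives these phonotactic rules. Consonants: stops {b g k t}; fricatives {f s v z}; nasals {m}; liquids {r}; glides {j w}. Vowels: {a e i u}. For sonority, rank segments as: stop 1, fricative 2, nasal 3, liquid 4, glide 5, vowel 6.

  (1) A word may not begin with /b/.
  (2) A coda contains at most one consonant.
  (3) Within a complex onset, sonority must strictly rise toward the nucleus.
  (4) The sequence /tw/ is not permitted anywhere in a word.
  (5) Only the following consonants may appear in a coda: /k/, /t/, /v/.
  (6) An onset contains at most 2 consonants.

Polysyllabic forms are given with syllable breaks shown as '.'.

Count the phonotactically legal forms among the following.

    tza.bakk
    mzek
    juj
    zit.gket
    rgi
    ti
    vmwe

1

tza.bakk — violates constraint 2: syllable 2 coda /kk/ has 2 consonants (> 1) → phonotactically illegal
mzek — violates constraint 3: syllable 1 onset /mz/: /m/ (nasal, 3) → /z/ (fricative, 2) does not rise → phonotactically illegal
juj — violates constraint 5: syllable 1 coda contains /j/, which is not a licensed coda consonant → phonotactically illegal
zit.gket — violates constraint 3: syllable 2 onset /gk/: /g/ (stop, 1) → /k/ (stop, 1) does not rise → phonotactically illegal
rgi — violates constraint 3: syllable 1 onset /rg/: /r/ (liquid, 4) → /g/ (stop, 1) does not rise → phonotactically illegal
ti — σ1 onset /t/, coda /∅/ ok → phonotactically legal
vmwe — violates constraint 6: syllable 1 onset /vmw/ has 3 consonants (> 2) → phonotactically illegal
Phonotactically legal: ti → 1.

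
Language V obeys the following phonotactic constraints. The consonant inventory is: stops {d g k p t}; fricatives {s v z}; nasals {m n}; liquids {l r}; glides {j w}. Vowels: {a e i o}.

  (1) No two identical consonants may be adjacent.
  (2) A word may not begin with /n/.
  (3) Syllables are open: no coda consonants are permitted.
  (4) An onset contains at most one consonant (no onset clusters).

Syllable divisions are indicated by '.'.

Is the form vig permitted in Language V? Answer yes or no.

vig — violates constraint 3: syllable 1 coda /g/ has 1 consonant (> 0) → not permitted

no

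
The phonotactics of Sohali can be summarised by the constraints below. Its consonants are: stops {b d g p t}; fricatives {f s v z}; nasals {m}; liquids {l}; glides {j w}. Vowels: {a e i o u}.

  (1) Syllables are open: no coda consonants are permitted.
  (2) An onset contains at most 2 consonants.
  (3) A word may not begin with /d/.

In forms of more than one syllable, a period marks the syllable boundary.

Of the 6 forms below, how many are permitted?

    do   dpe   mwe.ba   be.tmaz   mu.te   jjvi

do — violates constraint 3: word begins with /d/ → not permitted
dpe — violates constraint 3: word begins with /d/ → not permitted
mwe.ba — σ1 onset /mw/ (2C), coda /∅/ ok; σ2 onset /b/, coda /∅/ ok → permitted
be.tmaz — violates constraint 1: syllable 2 coda /z/ has 1 consonant (> 0) → not permitted
mu.te — σ1 onset /m/, coda /∅/ ok; σ2 onset /t/, coda /∅/ ok → permitted
jjvi — violates constraint 2: syllable 1 onset /jjv/ has 3 consonants (> 2) → not permitted
Permitted: mwe.ba, mu.te → 2.

2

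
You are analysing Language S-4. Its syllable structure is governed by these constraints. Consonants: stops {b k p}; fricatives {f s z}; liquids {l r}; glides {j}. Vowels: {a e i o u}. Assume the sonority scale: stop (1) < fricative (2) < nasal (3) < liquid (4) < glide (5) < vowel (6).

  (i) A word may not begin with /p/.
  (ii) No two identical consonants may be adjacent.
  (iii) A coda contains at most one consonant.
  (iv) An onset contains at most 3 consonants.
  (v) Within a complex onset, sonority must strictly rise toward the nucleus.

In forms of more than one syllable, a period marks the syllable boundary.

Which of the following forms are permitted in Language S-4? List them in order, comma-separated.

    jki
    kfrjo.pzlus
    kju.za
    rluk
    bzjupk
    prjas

jki — violates constraint (v): syllable 1 onset /jk/: /j/ (glide, 5) → /k/ (stop, 1) does not rise → not permitted
kfrjo.pzlus — violates constraint (iv): syllable 1 onset /kfrj/ has 4 consonants (> 3) → not permitted
kju.za — σ1 onset /kj/ (1→5 rises), coda /∅/ ok; σ2 onset /z/, coda /∅/ ok → permitted
rluk — violates constraint (v): syllable 1 onset /rl/: /r/ (liquid, 4) → /l/ (liquid, 4) does not rise → not permitted
bzjupk — violates constraint (iii): syllable 1 coda /pk/ has 2 consonants (> 1) → not permitted
prjas — violates constraint (i): word begins with /p/ → not permitted

kju.za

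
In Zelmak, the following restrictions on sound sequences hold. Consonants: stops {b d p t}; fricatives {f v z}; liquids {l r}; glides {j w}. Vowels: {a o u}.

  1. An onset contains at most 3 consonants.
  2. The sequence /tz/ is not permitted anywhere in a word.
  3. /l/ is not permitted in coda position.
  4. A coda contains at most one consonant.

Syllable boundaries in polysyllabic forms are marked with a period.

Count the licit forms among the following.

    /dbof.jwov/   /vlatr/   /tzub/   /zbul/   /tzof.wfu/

/dbof.jwov/ — σ1 onset /db/ (2C), coda /f/ ok; σ2 onset /jw/ (2C), coda /v/ ok → licit
/vlatr/ — violates constraint 4: syllable 1 coda /tr/ has 2 consonants (> 1) → illicit
/tzub/ — violates constraint 2: contains banned sequence /tz/ → illicit
/zbul/ — violates constraint 3: syllable 1 coda contains /l/ → illicit
/tzof.wfu/ — violates constraint 2: contains banned sequence /tz/ → illicit
Licit: /dbof.jwov/ → 1.

1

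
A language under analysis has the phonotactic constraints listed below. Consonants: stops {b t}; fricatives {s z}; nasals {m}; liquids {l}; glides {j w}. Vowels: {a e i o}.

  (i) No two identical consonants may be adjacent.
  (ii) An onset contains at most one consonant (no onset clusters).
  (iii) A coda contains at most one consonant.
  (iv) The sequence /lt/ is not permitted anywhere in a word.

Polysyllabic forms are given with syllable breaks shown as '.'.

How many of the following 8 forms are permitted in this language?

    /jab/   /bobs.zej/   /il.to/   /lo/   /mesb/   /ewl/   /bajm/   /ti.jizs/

/jab/ — σ1 onset /j/, coda /b/ ok → permitted
/bobs.zej/ — violates constraint (iii): syllable 1 coda /bs/ has 2 consonants (> 1) → not permitted
/il.to/ — violates constraint (iv): contains banned sequence /lt/ → not permitted
/lo/ — σ1 onset /l/, coda /∅/ ok → permitted
/mesb/ — violates constraint (iii): syllable 1 coda /sb/ has 2 consonants (> 1) → not permitted
/ewl/ — violates constraint (iii): syllable 1 coda /wl/ has 2 consonants (> 1) → not permitted
/bajm/ — violates constraint (iii): syllable 1 coda /jm/ has 2 consonants (> 1) → not permitted
/ti.jizs/ — violates constraint (iii): syllable 2 coda /zs/ has 2 consonants (> 1) → not permitted
Permitted: /jab/, /lo/ → 2.

2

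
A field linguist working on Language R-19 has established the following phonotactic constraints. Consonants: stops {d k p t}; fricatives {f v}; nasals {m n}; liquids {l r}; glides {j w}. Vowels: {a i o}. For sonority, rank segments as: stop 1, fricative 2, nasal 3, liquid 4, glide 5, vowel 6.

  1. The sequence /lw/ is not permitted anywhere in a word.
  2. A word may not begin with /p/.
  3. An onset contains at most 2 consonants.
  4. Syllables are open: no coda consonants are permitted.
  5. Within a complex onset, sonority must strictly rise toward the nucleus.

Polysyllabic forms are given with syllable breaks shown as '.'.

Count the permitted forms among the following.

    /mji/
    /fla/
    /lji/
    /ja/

/mji/ — σ1 onset /mj/ (3→5 rises), coda /∅/ ok → permitted
/fla/ — σ1 onset /fl/ (2→4 rises), coda /∅/ ok → permitted
/lji/ — σ1 onset /lj/ (4→5 rises), coda /∅/ ok → permitted
/ja/ — σ1 onset /j/, coda /∅/ ok → permitted
Permitted: /mji/, /fla/, /lji/, /ja/ → 4.

4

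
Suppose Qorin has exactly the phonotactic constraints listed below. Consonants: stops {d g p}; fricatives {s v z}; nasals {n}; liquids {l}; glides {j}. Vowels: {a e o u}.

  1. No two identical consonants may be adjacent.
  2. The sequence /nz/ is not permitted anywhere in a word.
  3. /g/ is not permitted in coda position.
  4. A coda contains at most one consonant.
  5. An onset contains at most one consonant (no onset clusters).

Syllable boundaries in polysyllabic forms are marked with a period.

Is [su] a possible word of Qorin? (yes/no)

[su] — σ1 onset /s/, coda /∅/ ok → phonotactically legal

yes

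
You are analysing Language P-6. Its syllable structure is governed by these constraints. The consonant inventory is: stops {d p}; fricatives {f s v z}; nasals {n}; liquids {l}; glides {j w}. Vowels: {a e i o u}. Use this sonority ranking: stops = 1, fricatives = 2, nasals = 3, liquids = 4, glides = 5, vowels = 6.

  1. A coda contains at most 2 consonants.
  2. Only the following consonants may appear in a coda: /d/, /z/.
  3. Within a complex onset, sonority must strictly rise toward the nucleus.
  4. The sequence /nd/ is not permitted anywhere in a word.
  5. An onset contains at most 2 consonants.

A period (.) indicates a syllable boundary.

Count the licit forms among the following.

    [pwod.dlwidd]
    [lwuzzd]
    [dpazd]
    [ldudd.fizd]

0

[pwod.dlwidd] — violates constraint 5: syllable 2 onset /dlw/ has 3 consonants (> 2) → illicit
[lwuzzd] — violates constraint 1: syllable 1 coda /zzd/ has 3 consonants (> 2) → illicit
[dpazd] — violates constraint 3: syllable 1 onset /dp/: /d/ (stop, 1) → /p/ (stop, 1) does not rise → illicit
[ldudd.fizd] — violates constraint 3: syllable 1 onset /ld/: /l/ (liquid, 4) → /d/ (stop, 1) does not rise → illicit
No form is licit → 0.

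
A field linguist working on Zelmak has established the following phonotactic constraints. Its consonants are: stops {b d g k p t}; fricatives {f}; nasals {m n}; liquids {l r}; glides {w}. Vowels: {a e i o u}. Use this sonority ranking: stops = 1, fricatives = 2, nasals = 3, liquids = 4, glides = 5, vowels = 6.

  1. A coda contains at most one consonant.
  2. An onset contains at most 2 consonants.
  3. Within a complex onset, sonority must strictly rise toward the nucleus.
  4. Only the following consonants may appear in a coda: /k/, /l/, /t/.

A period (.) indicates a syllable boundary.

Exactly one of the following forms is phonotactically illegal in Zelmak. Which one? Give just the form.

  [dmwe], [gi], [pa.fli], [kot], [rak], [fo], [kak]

[dmwe]

[dmwe] — violates constraint 2: syllable 1 onset /dmw/ has 3 consonants (> 2) → phonotactically illegal
[gi] — σ1 onset /g/, coda /∅/ ok → phonotactically legal
[pa.fli] — σ1 onset /p/, coda /∅/ ok; σ2 onset /fl/ (2→4 rises), coda /∅/ ok → phonotactically legal
[kot] — σ1 onset /k/, coda /t/ ok → phonotactically legal
[rak] — σ1 onset /r/, coda /k/ ok → phonotactically legal
[fo] — σ1 onset /f/, coda /∅/ ok → phonotactically legal
[kak] — σ1 onset /k/, coda /k/ ok → phonotactically legal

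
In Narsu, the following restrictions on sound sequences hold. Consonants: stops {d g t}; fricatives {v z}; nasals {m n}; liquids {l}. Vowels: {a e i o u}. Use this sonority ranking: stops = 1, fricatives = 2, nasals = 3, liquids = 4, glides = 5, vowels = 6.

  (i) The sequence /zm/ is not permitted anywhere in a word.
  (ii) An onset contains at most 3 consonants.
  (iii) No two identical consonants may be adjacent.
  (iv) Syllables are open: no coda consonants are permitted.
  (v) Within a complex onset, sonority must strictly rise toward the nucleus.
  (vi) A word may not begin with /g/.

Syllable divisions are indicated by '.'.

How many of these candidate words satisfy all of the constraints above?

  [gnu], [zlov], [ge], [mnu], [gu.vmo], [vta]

0

[gnu] — violates constraint (vi): word begins with /g/ → ill-formed
[zlov] — violates constraint (iv): syllable 1 coda /v/ has 1 consonant (> 0) → ill-formed
[ge] — violates constraint (vi): word begins with /g/ → ill-formed
[mnu] — violates constraint (v): syllable 1 onset /mn/: /m/ (nasal, 3) → /n/ (nasal, 3) does not rise → ill-formed
[gu.vmo] — violates constraint (vi): word begins with /g/ → ill-formed
[vta] — violates constraint (v): syllable 1 onset /vt/: /v/ (fricative, 2) → /t/ (stop, 1) does not rise → ill-formed
No form is well-formed → 0.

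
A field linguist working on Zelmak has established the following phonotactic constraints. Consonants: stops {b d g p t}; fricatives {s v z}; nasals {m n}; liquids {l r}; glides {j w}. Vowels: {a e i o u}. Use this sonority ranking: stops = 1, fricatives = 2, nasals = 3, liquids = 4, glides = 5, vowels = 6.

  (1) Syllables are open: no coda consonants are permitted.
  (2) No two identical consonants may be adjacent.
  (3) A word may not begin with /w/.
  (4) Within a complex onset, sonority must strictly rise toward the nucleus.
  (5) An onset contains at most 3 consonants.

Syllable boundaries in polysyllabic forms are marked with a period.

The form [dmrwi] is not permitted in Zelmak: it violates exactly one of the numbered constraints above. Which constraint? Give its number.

[dmrwi]: syllable 1 onset /dmrw/ has 4 consonants (> 3).
This is a violation of constraint 5: "An onset contains at most 3 consonants."
The remaining constraints (1, 2, 3, 4) are satisfied.

5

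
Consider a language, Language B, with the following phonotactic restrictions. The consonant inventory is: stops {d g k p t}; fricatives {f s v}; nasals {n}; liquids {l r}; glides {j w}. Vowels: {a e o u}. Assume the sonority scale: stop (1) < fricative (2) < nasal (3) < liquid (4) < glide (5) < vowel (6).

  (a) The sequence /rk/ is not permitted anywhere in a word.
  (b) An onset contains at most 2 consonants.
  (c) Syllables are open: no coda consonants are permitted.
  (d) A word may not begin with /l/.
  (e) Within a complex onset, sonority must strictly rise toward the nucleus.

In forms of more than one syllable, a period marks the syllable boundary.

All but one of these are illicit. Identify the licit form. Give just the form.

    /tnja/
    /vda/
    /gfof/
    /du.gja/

/tnja/ — violates constraint (b): syllable 1 onset /tnj/ has 3 consonants (> 2) → illicit
/vda/ — violates constraint (e): syllable 1 onset /vd/: /v/ (fricative, 2) → /d/ (stop, 1) does not rise → illicit
/gfof/ — violates constraint (c): syllable 1 coda /f/ has 1 consonant (> 0) → illicit
/du.gja/ — σ1 onset /d/, coda /∅/ ok; σ2 onset /gj/ (1→5 rises), coda /∅/ ok → licit

/du.gja/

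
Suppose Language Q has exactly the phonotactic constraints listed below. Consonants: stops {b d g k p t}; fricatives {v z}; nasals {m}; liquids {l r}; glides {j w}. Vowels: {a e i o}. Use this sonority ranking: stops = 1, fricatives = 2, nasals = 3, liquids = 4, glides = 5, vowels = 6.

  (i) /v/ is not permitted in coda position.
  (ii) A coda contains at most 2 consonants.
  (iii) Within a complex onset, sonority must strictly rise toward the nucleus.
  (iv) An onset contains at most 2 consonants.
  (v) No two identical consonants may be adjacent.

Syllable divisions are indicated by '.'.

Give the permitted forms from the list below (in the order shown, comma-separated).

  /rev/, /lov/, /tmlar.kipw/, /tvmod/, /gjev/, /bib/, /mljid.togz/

/rev/ — violates constraint (i): syllable 1 coda contains /v/ → not permitted
/lov/ — violates constraint (i): syllable 1 coda contains /v/ → not permitted
/tmlar.kipw/ — violates constraint (iv): syllable 1 onset /tml/ has 3 consonants (> 2) → not permitted
/tvmod/ — violates constraint (iv): syllable 1 onset /tvm/ has 3 consonants (> 2) → not permitted
/gjev/ — violates constraint (i): syllable 1 coda contains /v/ → not permitted
/bib/ — σ1 onset /b/, coda /b/ ok → permitted
/mljid.togz/ — violates constraint (iv): syllable 1 onset /mlj/ has 3 consonants (> 2) → not permitted

/bib/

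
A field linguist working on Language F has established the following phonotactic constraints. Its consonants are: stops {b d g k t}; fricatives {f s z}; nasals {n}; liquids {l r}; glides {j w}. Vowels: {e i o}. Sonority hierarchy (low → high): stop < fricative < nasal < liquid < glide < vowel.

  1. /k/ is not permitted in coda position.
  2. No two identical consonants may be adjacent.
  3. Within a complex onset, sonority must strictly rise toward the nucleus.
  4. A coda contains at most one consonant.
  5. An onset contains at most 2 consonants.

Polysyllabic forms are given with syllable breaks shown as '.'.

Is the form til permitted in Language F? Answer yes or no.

til — σ1 onset /t/, coda /l/ ok → permitted

yes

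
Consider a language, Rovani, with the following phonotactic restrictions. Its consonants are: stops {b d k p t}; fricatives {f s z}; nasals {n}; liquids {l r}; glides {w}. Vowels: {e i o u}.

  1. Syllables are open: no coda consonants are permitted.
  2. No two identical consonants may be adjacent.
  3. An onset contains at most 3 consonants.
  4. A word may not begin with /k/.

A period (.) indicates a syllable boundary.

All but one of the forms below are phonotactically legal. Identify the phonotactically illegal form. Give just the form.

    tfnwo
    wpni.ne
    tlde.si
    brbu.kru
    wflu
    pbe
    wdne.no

tfnwo

tfnwo — violates constraint 3: syllable 1 onset /tfnw/ has 4 consonants (> 3) → phonotactically illegal
wpni.ne — σ1 onset /wpn/ (3C), coda /∅/ ok; σ2 onset /n/, coda /∅/ ok → phonotactically legal
tlde.si — σ1 onset /tld/ (3C), coda /∅/ ok; σ2 onset /s/, coda /∅/ ok → phonotactically legal
brbu.kru — σ1 onset /brb/ (3C), coda /∅/ ok; σ2 onset /kr/ (2C), coda /∅/ ok → phonotactically legal
wflu — σ1 onset /wfl/ (3C), coda /∅/ ok → phonotactically legal
pbe — σ1 onset /pb/ (2C), coda /∅/ ok → phonotactically legal
wdne.no — σ1 onset /wdn/ (3C), coda /∅/ ok; σ2 onset /n/, coda /∅/ ok → phonotactically legal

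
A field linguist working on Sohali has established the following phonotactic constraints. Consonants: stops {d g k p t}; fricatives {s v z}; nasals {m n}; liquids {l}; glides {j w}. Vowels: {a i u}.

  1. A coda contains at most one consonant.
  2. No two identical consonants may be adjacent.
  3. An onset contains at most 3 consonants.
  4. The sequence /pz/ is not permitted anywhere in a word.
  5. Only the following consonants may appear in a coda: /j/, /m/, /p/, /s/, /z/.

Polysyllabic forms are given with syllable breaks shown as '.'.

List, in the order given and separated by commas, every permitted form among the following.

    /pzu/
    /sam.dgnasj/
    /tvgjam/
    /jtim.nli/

/pzu/ — violates constraint 4: contains banned sequence /pz/ → not permitted
/sam.dgnasj/ — violates constraint 1: syllable 2 coda /sj/ has 2 consonants (> 1) → not permitted
/tvgjam/ — violates constraint 3: syllable 1 onset /tvgj/ has 4 consonants (> 3) → not permitted
/jtim.nli/ — σ1 onset /jt/ (2C), coda /m/ ok; σ2 onset /nl/ (2C), coda /∅/ ok → permitted

/jtim.nli/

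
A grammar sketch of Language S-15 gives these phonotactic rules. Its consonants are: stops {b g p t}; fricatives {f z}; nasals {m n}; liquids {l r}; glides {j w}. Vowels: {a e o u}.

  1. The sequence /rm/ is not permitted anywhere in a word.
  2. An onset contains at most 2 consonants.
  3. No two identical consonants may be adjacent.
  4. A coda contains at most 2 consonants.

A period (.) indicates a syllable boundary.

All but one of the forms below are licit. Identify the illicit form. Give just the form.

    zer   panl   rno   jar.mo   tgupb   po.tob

jar.mo

zer — σ1 onset /z/, coda /r/ ok → licit
panl — σ1 onset /p/, coda /nl/ (2C) ok → licit
rno — σ1 onset /rn/ (2C), coda /∅/ ok → licit
jar.mo — violates constraint 1: contains banned sequence /rm/ → illicit
tgupb — σ1 onset /tg/ (2C), coda /pb/ (2C) ok → licit
po.tob — σ1 onset /p/, coda /∅/ ok; σ2 onset /t/, coda /b/ ok → licit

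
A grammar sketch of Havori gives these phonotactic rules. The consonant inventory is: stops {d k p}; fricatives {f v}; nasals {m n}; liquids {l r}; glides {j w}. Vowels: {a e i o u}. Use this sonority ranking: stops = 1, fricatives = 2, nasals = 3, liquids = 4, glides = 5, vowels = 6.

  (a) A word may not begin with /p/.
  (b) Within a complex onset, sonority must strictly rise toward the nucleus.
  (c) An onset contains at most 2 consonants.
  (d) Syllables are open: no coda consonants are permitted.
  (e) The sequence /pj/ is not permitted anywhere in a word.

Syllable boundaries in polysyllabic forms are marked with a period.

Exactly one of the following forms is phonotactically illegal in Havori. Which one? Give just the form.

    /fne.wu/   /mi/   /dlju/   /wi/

/fne.wu/ — σ1 onset /fn/ (2→3 rises), coda /∅/ ok; σ2 onset /w/, coda /∅/ ok → phonotactically legal
/mi/ — σ1 onset /m/, coda /∅/ ok → phonotactically legal
/dlju/ — violates constraint (c): syllable 1 onset /dlj/ has 3 consonants (> 2) → phonotactically illegal
/wi/ — σ1 onset /w/, coda /∅/ ok → phonotactically legal

/dlju/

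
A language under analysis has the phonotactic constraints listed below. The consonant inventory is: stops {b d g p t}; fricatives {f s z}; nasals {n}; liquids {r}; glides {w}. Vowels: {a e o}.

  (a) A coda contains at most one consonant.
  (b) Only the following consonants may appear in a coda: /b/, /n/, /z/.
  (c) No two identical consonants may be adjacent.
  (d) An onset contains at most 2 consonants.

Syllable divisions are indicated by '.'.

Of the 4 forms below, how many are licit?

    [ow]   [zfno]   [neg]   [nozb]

[ow] — violates constraint (b): syllable 1 coda contains /w/, which is not a licensed coda consonant → illicit
[zfno] — violates constraint (d): syllable 1 onset /zfn/ has 3 consonants (> 2) → illicit
[neg] — violates constraint (b): syllable 1 coda contains /g/, which is not a licensed coda consonant → illicit
[nozb] — violates constraint (a): syllable 1 coda /zb/ has 2 consonants (> 1) → illicit
No form is licit → 0.

0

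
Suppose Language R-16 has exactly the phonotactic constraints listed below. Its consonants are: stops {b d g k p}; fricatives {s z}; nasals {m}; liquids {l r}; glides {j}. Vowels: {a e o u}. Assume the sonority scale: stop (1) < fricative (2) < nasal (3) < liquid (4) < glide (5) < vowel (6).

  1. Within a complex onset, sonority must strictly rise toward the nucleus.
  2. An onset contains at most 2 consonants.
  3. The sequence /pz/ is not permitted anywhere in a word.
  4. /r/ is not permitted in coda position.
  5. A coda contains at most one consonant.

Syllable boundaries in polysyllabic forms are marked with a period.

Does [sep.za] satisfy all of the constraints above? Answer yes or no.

no

[sep.za] — violates constraint 3: contains banned sequence /pz/ → phonotactically illegal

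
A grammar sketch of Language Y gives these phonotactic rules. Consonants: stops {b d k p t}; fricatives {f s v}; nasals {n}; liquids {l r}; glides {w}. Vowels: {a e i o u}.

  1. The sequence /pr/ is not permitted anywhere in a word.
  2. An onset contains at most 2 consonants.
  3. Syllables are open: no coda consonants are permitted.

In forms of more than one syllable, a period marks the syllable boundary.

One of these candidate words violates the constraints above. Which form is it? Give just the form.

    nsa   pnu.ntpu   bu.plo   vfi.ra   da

nsa — σ1 onset /ns/ (2C), coda /∅/ ok → well-formed
pnu.ntpu — violates constraint 2: syllable 2 onset /ntp/ has 3 consonants (> 2) → ill-formed
bu.plo — σ1 onset /b/, coda /∅/ ok; σ2 onset /pl/ (2C), coda /∅/ ok → well-formed
vfi.ra — σ1 onset /vf/ (2C), coda /∅/ ok; σ2 onset /r/, coda /∅/ ok → well-formed
da — σ1 onset /d/, coda /∅/ ok → well-formed

pnu.ntpu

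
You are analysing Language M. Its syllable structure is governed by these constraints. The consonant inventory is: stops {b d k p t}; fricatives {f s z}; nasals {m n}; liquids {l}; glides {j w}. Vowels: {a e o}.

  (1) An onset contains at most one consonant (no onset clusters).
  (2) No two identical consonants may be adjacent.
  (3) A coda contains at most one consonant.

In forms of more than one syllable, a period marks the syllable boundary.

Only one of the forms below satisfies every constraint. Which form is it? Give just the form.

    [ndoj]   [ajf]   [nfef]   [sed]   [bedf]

[ndoj] — violates constraint 1: syllable 1 onset /nd/ has 2 consonants (> 1) → not permitted
[ajf] — violates constraint 3: syllable 1 coda /jf/ has 2 consonants (> 1) → not permitted
[nfef] — violates constraint 1: syllable 1 onset /nf/ has 2 consonants (> 1) → not permitted
[sed] — σ1 onset /s/, coda /d/ ok → permitted
[bedf] — violates constraint 3: syllable 1 coda /df/ has 2 consonants (> 1) → not permitted

[sed]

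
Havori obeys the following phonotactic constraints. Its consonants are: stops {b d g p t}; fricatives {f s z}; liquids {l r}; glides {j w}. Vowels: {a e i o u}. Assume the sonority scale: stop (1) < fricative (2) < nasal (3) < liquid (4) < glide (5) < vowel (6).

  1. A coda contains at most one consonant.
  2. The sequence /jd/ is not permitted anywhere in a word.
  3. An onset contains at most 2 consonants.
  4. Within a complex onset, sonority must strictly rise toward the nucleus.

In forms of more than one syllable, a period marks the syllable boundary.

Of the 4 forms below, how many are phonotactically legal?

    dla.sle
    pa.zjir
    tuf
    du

4

dla.sle — σ1 onset /dl/ (1→4 rises), coda /∅/ ok; σ2 onset /sl/ (2→4 rises), coda /∅/ ok → phonotactically legal
pa.zjir — σ1 onset /p/, coda /∅/ ok; σ2 onset /zj/ (2→5 rises), coda /r/ ok → phonotactically legal
tuf — σ1 onset /t/, coda /f/ ok → phonotactically legal
du — σ1 onset /d/, coda /∅/ ok → phonotactically legal
Phonotactically legal: dla.sle, pa.zjir, tuf, du → 4.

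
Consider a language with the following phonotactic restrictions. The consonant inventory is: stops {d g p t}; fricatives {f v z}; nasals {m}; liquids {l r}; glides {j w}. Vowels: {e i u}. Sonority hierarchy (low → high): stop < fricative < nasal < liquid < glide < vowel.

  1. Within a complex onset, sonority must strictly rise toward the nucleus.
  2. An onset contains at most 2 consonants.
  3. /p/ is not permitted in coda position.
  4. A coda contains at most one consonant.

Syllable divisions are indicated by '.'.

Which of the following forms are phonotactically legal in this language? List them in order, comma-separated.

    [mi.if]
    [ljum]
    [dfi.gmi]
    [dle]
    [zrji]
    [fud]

[mi.if] — σ1 onset /m/, coda /∅/ ok; σ2 onset /∅/, coda /f/ ok → phonotactically legal
[ljum] — σ1 onset /lj/ (4→5 rises), coda /m/ ok → phonotactically legal
[dfi.gmi] — σ1 onset /df/ (1→2 rises), coda /∅/ ok; σ2 onset /gm/ (1→3 rises), coda /∅/ ok → phonotactically legal
[dle] — σ1 onset /dl/ (1→4 rises), coda /∅/ ok → phonotactically legal
[zrji] — violates constraint 2: syllable 1 onset /zrj/ has 3 consonants (> 2) → phonotactically illegal
[fud] — σ1 onset /f/, coda /d/ ok → phonotactically legal

[mi.if], [ljum], [dfi.gmi], [dle], [fud]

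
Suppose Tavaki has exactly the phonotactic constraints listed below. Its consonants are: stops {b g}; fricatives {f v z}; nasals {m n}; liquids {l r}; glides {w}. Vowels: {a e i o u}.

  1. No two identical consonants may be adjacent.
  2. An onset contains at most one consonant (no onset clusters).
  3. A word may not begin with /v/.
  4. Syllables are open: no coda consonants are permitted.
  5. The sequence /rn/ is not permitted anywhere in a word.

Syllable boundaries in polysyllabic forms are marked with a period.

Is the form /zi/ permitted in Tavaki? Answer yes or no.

/zi/ — σ1 onset /z/, coda /∅/ ok → permitted

yes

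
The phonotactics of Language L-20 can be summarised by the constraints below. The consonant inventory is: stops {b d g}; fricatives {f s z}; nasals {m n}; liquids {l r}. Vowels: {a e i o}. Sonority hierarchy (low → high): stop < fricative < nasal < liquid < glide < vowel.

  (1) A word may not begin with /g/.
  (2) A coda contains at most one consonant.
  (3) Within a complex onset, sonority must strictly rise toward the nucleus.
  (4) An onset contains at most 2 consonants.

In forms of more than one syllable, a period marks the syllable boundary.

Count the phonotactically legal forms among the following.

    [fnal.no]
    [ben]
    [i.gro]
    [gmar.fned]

[fnal.no] — σ1 onset /fn/ (2→3 rises), coda /l/ ok; σ2 onset /n/, coda /∅/ ok → phonotactically legal
[ben] — σ1 onset /b/, coda /n/ ok → phonotactically legal
[i.gro] — σ1 onset /∅/, coda /∅/ ok; σ2 onset /gr/ (1→4 rises), coda /∅/ ok → phonotactically legal
[gmar.fned] — violates constraint 1: word begins with /g/ → phonotactically illegal
Phonotactically legal: [fnal.no], [ben], [i.gro] → 3.

3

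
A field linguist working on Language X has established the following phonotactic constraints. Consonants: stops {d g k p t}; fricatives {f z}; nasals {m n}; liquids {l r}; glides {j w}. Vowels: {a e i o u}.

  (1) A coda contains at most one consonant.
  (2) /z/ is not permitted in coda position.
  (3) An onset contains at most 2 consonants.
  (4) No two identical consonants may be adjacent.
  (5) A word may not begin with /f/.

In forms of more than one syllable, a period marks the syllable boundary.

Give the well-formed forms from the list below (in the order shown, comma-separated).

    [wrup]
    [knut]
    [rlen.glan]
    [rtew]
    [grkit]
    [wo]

[wrup] — σ1 onset /wr/ (2C), coda /p/ ok → well-formed
[knut] — σ1 onset /kn/ (2C), coda /t/ ok → well-formed
[rlen.glan] — σ1 onset /rl/ (2C), coda /n/ ok; σ2 onset /gl/ (2C), coda /n/ ok → well-formed
[rtew] — σ1 onset /rt/ (2C), coda /w/ ok → well-formed
[grkit] — violates constraint 3: syllable 1 onset /grk/ has 3 consonants (> 2) → ill-formed
[wo] — σ1 onset /w/, coda /∅/ ok → well-formed

[wrup], [knut], [rlen.glan], [rtew], [wo]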